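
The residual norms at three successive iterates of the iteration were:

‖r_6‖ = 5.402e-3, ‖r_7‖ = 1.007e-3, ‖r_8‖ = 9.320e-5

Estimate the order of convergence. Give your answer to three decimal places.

1.417

p ≈ ln(‖r_8‖/‖r_7‖) / ln(‖r_7‖/‖r_6‖)
  = ln(9.320e-5/1.007e-3) / ln(1.007e-3/5.402e-3)
  = ln(0.0925521) / ln(0.186412)
  = -2.379984 / -1.679796 ≈ 1.416829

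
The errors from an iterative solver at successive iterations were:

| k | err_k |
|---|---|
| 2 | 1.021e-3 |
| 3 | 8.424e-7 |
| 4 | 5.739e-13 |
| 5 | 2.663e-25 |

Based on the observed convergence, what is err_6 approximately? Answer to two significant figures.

First estimate the order: p ≈ ln(err_5/err_4) / ln(err_4/err_3) = ln(2.663e-25/5.739e-13)/ln(5.739e-13/8.424e-7) = ln(4.64018e-13)/ln(6.81268e-07) ≈ 2.0000.
Then err_6 ≈ err_5·(err_5/err_4)^p = 2.663e-25·(4.64018e-13)^2.0000 = 2.663e-25·2.15313e-25 ≈ 5.734e-50.

5.7e-50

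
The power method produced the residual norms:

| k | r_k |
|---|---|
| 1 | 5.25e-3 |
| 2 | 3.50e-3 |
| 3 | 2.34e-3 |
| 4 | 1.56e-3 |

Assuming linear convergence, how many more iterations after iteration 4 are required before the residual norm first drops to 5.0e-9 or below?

32

Rate ρ ≈ r_4/r_3 = 1.56e-3/2.34e-3 = 0.6667.
After j more steps, r_{4+j} ≈ 1.56e-3·ρ^j; need ρ^j ≤ 5.0e-9/1.56e-3 = 3.20513e-06.
j ≥ ln(3.20513e-06)/ln(0.6667) = -12.6508/-0.40542 = 31.204.
So 32 more iterations are needed.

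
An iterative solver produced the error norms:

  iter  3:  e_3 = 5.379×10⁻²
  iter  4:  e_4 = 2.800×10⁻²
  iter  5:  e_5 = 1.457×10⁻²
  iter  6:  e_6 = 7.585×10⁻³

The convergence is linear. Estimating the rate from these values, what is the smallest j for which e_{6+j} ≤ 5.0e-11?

Rate ρ ≈ e_6/e_5 = 7.585×10⁻³/1.457×10⁻² = 0.5206.
After j more steps, e_{6+j} ≈ 7.585×10⁻³·ρ^j; need ρ^j ≤ 5.0e-11/7.585×10⁻³ = 6.59196e-09.
j ≥ ln(6.59196e-09)/ln(0.5206) = -18.8374/-0.65277 = 28.858.
So 29 more iterations are needed.

29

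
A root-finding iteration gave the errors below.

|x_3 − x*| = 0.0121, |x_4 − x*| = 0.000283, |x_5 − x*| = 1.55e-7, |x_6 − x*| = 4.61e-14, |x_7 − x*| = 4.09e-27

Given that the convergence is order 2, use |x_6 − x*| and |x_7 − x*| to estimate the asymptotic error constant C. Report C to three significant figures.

C ≈ |x_7 − x*| / |x_6 − x*|^2
  = 4.09e-27 / (4.61e-14)^2
  = 4.09e-27 / 2.12521e-27 ≈ 1.9245

1.92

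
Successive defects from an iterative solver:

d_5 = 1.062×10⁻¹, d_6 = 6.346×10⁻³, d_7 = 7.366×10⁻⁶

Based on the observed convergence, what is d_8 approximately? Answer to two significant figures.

6.7e-13

First estimate the order: p ≈ ln(d_7/d_6) / ln(d_6/d_5) = ln(7.366×10⁻⁶/6.346×10⁻³)/ln(6.346×10⁻³/1.062×10⁻¹) = ln(0.00116073)/ln(0.0597552) ≈ 2.3988.
Then d_8 ≈ d_7·(d_7/d_6)^p = 7.366×10⁻⁶·(0.00116073)^2.3988 = 7.366×10⁻⁶·9.09656e-08 ≈ 6.701e-13.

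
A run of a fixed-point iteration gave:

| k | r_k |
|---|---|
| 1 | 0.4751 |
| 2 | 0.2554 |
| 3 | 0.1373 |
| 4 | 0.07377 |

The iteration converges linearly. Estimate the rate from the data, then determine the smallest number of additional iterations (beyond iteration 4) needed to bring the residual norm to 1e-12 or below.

Rate ρ ≈ r_4/r_3 = 0.07377/0.1373 = 0.5373.
After j more steps, r_{4+j} ≈ 0.07377·ρ^j; need ρ^j ≤ 1e-12/0.07377 = 1.35556e-11.
j ≥ ln(1.35556e-11)/ln(0.5373) = -25.0242/-0.62120 = 40.284.
So 41 more iterations are needed.

41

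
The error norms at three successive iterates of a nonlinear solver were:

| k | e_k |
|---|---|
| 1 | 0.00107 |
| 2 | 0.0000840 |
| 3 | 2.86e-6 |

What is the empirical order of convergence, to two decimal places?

p ≈ ln(e_3/e_2) / ln(e_2/e_1)
  = ln(2.86e-6/0.0000840) / ln(0.0000840/0.00107)
  = ln(0.0340476) / ln(0.0785047)
  = -3.38000 / -2.54460 ≈ 1.32830

1.33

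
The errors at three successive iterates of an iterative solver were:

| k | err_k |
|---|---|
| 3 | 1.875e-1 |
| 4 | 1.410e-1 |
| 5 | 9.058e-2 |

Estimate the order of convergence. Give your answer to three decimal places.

p ≈ ln(err_5/err_4) / ln(err_4/err_3)
  = ln(9.058e-2/1.410e-1) / ln(1.410e-1/1.875e-1)
  = ln(0.642411) / ln(0.752)
  = -0.442527 / -0.285019 ≈ 1.552623

1.553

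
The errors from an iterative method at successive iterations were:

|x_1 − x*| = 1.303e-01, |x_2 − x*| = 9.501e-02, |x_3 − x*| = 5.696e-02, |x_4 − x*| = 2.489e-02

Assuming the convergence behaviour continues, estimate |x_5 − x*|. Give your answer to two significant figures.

6.5e-3

First estimate the order: p ≈ ln(|x_4 − x*|/|x_3 − x*|) / ln(|x_3 − x*|/|x_2 − x*|) = ln(2.489e-02/5.696e-02)/ln(5.696e-02/9.501e-02) = ln(0.436973)/ln(0.599516) ≈ 1.6181.
Then |x_5 − x*| ≈ |x_4 − x*|·(|x_4 − x*|/|x_3 − x*|)^p = 2.489e-02·(0.436973)^1.6181 = 2.489e-02·0.261951 ≈ 0.00652.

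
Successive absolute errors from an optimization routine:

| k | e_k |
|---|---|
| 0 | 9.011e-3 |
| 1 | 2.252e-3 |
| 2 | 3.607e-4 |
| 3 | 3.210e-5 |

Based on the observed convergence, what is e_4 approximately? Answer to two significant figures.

1.3e-6

First estimate the order: p ≈ ln(e_3/e_2) / ln(e_2/e_1) = ln(3.210e-5/3.607e-4)/ln(3.607e-4/2.252e-3) = ln(0.0889936)/ln(0.160169) ≈ 1.3209.
Then e_4 ≈ e_3·(e_3/e_2)^p = 3.210e-5·(0.0889936)^1.3209 = 3.210e-5·0.0409457 ≈ 1.314e-06.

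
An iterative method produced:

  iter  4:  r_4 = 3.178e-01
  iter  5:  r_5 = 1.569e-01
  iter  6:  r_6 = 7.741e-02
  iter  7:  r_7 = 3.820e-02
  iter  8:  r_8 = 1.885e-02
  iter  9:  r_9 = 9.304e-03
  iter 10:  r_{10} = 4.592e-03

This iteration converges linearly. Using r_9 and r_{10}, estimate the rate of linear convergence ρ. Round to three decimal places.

ρ ≈ r_{10}/r_9 = 4.592e-03/9.304e-03 = 0.49355

0.494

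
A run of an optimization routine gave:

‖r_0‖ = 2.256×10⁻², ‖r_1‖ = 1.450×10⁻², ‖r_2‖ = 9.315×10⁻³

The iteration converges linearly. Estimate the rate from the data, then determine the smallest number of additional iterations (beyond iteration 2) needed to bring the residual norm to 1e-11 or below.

47

Rate ρ ≈ ‖r_2‖/‖r_1‖ = 9.315×10⁻³/1.450×10⁻² = 0.6424.
After j more steps, ‖r_{2+j}‖ ≈ 9.315×10⁻³·ρ^j; need ρ^j ≤ 1e-11/9.315×10⁻³ = 1.07354e-09.
j ≥ ln(1.07354e-09)/ln(0.6424) = -20.6523/-0.44254 = 46.668.
So 47 more iterations are needed.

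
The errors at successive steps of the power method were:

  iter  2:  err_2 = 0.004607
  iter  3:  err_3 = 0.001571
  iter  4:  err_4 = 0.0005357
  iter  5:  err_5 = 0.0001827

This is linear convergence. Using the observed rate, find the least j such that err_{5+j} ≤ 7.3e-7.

Rate ρ ≈ err_5/err_4 = 0.0001827/0.0005357 = 0.3410.
After j more steps, err_{5+j} ≈ 0.0001827·ρ^j; need ρ^j ≤ 7.3e-7/0.0001827 = 0.00399562.
j ≥ ln(0.00399562)/ln(0.3410) = -5.5226/-1.07587 = 5.133.
So 6 more iterations are needed.

6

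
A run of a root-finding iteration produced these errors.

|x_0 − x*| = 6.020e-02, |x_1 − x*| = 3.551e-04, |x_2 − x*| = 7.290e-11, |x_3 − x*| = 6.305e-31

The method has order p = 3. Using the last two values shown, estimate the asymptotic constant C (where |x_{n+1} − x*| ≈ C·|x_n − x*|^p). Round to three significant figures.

1.63

C ≈ |x_3 − x*| / |x_2 − x*|^3
  = 6.305e-31 / (7.290e-11)^3
  = 6.305e-31 / 3.8742e-31 ≈ 1.6274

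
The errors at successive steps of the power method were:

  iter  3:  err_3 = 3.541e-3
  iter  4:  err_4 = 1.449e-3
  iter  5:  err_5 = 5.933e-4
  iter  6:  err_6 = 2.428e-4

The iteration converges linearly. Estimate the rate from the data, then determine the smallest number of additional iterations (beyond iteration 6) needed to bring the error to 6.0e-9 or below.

Rate ρ ≈ err_6/err_5 = 2.428e-4/5.933e-4 = 0.4092.
After j more steps, err_{6+j} ≈ 2.428e-4·ρ^j; need ρ^j ≤ 6.0e-9/2.428e-4 = 2.47117e-05.
j ≥ ln(2.47117e-05)/ln(0.4092) = -10.6082/-0.89355 = 11.872.
So 12 more iterations are needed.

12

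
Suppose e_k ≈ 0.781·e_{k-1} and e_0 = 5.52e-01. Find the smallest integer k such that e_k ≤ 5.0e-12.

After k steps, e_k ≈ 5.52e-01·0.781^k.
Need 0.781^k ≤ 5.0e-12/5.52e-01 = 9.05797e-12.
k ≥ ln(9.05797e-12)/ln(0.781) = -25.4274/-0.24718 = 102.870.
Smallest integer k = 103.

103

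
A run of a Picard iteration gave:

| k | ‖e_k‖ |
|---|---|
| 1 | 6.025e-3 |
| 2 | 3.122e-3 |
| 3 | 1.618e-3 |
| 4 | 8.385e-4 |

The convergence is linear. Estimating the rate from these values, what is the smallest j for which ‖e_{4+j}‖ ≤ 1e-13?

35

Rate ρ ≈ ‖e_4‖/‖e_3‖ = 8.385e-4/1.618e-3 = 0.5182.
After j more steps, ‖e_{4+j}‖ ≈ 8.385e-4·ρ^j; need ρ^j ≤ 1e-13/8.385e-4 = 1.19261e-10.
j ≥ ln(1.19261e-10)/ln(0.5182) = -22.8497/-0.65739 = 34.758.
So 35 more iterations are needed.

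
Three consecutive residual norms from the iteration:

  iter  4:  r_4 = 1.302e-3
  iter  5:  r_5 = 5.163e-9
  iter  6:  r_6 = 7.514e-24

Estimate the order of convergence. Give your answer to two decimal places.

2.75

p ≈ ln(r_6/r_5) / ln(r_5/r_4)
  = ln(7.514e-24/5.163e-9) / ln(5.163e-9/1.302e-3)
  = ln(1.45536e-15) / ln(3.96544e-06)
  = -34.16352 / -12.43789 ≈ 2.74673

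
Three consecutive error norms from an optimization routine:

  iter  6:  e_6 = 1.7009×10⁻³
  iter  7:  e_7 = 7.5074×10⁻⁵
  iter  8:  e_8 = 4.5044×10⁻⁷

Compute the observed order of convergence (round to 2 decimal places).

p ≈ ln(e_8/e_7) / ln(e_7/e_6)
  = ln(4.5044×10⁻⁷/7.5074×10⁻⁵) / ln(7.5074×10⁻⁵/1.7009×10⁻³)
  = ln(0.00599995) / ln(0.0441378)
  = -5.11600 / -3.12044 ≈ 1.63951

1.64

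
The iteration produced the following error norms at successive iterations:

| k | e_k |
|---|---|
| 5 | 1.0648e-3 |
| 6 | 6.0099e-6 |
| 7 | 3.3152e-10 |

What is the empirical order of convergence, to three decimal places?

1.894

p ≈ ln(e_7/e_6) / ln(e_6/e_5)
  = ln(3.3152e-10/6.0099e-6) / ln(6.0099e-6/1.0648e-3)
  = ln(5.51623e-05) / ln(0.00564416)
  = -9.805231 / -5.177134 ≈ 1.893950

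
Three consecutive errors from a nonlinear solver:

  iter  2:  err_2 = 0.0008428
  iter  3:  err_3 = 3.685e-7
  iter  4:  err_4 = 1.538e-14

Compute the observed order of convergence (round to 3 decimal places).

p ≈ ln(err_4/err_3) / ln(err_3/err_2)
  = ln(1.538e-14/3.685e-7) / ln(3.685e-7/0.0008428)
  = ln(4.17368e-08) / ln(0.000437233)
  = -16.991883 / -7.735044 ≈ 2.196740

2.197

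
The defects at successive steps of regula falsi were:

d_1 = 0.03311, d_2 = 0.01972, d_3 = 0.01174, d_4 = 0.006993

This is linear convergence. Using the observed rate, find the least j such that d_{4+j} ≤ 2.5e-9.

29

Rate ρ ≈ d_4/d_3 = 0.006993/0.01174 = 0.5957.
After j more steps, d_{4+j} ≈ 0.006993·ρ^j; need ρ^j ≤ 2.5e-9/0.006993 = 3.575e-07.
j ≥ ln(3.575e-07)/ln(0.5957) = -14.8441/-0.51802 = 28.655.
So 29 more iterations are needed.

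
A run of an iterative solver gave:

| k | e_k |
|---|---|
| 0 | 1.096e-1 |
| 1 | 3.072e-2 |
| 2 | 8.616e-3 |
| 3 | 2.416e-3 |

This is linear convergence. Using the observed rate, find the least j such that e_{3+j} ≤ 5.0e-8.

9

Rate ρ ≈ e_3/e_2 = 2.416e-3/8.616e-3 = 0.2804.
After j more steps, e_{3+j} ≈ 2.416e-3·ρ^j; need ρ^j ≤ 5.0e-8/2.416e-3 = 2.06954e-05.
j ≥ ln(2.06954e-05)/ln(0.2804) = -10.7856/-1.27154 = 8.482.
So 9 more iterations are needed.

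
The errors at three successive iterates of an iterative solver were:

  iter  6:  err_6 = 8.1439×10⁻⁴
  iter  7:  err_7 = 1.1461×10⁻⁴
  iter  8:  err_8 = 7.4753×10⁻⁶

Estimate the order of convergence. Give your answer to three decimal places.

1.392

p ≈ ln(err_8/err_7) / ln(err_7/err_6)
  = ln(7.4753×10⁻⁶/1.1461×10⁻⁴) / ln(1.1461×10⁻⁴/8.1439×10⁻⁴)
  = ln(0.0652238) / ln(0.140731)
  = -2.729931 / -1.960905 ≈ 1.392179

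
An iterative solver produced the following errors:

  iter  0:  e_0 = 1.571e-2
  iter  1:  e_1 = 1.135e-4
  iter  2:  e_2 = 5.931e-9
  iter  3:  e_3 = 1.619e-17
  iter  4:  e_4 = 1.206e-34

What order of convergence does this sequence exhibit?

Consecutive ratios: e_4/e_3 = 1.206e-34/1.619e-17 = 7.44904e-18, e_3/e_2 = 1.619e-17/5.931e-9 = 2.72973e-09.
p ≈ ln(7.44904e-18)/ln(2.72973e-09) = -39.4384/-19.7191 ≈ 2.00.
So the convergence is quadratic (order 2).

2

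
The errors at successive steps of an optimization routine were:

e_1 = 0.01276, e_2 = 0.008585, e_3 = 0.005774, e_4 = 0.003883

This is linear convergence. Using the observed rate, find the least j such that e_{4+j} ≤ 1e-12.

Rate ρ ≈ e_4/e_3 = 0.003883/0.005774 = 0.6725.
After j more steps, e_{4+j} ≈ 0.003883·ρ^j; need ρ^j ≤ 1e-12/0.003883 = 2.57533e-10.
j ≥ ln(2.57533e-10)/ln(0.6725) = -22.0799/-0.39675 = 55.652.
So 56 more iterations are needed.

56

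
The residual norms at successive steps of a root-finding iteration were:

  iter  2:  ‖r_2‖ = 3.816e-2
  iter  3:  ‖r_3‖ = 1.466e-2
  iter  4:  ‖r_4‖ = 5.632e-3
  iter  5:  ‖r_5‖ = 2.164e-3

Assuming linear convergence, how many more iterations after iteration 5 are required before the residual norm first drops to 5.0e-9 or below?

Rate ρ ≈ ‖r_5‖/‖r_4‖ = 2.164e-3/5.632e-3 = 0.3842.
After j more steps, ‖r_{5+j}‖ ≈ 2.164e-3·ρ^j; need ρ^j ≤ 5.0e-9/2.164e-3 = 2.31054e-06.
j ≥ ln(2.31054e-06)/ln(0.3842) = -12.9780/-0.95659 = 13.567.
So 14 more iterations are needed.

14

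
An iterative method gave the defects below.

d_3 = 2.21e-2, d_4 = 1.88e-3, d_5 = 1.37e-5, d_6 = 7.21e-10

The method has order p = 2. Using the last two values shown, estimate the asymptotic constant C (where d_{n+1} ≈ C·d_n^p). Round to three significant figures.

C ≈ d_6 / d_5^2
  = 7.21e-10 / (1.37e-5)^2
  = 7.21e-10 / 1.8769e-10 ≈ 3.8414

3.84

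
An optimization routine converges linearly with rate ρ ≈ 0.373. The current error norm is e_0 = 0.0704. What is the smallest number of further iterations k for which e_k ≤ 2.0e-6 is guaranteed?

11

After k steps, e_k ≈ 0.0704·0.373^k.
Need 0.373^k ≤ 2.0e-6/0.0704 = 2.84091e-05.
k ≥ ln(2.84091e-05)/ln(0.373) = -10.4688/-0.98618 = 10.616.
Smallest integer k = 11.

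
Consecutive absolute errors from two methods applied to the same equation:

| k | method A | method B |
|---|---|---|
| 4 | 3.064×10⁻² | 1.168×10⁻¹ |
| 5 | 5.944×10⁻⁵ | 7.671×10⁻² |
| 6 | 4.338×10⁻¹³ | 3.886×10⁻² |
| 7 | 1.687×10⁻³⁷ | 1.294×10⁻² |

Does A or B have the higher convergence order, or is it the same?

Method A: p ≈ ln(1.687×10⁻³⁷/4.338×10⁻¹³)/ln(4.338×10⁻¹³/5.944×10⁻⁵) ≈ 3.00.
Method B: p ≈ ln(1.294×10⁻²/3.886×10⁻²)/ln(3.886×10⁻²/7.671×10⁻²) ≈ 1.62.
Method A has the higher order (≈3.0 vs ≈1.6).

A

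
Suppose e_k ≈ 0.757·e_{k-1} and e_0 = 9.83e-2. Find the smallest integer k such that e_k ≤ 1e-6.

After k steps, e_k ≈ 9.83e-2·0.757^k.
Need 0.757^k ≤ 1e-6/9.83e-2 = 1.01729e-05.
k ≥ ln(1.01729e-05)/ln(0.757) = -11.4958/-0.27839 = 41.294.
Smallest integer k = 42.

42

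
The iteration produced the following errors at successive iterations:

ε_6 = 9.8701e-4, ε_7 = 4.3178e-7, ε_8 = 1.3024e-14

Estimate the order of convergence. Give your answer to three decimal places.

2.239

p ≈ ln(ε_8/ε_7) / ln(ε_7/ε_6)
  = ln(1.3024e-14/4.3178e-7) / ln(4.3178e-7/9.8701e-4)
  = ln(3.01635e-08) / ln(0.000437463)
  = -17.316633 / -7.734518 ≈ 2.238877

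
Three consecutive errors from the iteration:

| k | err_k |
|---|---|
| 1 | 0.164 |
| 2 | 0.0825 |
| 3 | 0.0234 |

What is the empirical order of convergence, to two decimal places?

p ≈ ln(err_3/err_2) / ln(err_2/err_1)
  = ln(0.0234/0.0825) / ln(0.0825/0.164)
  = ln(0.283636) / ln(0.503049)
  = -1.26006 / -0.68707 ≈ 1.83396

1.83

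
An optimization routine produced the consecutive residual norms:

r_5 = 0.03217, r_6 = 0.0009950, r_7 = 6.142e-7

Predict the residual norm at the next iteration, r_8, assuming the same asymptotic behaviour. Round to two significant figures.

9.2e-14

First estimate the order: p ≈ ln(r_7/r_6) / ln(r_6/r_5) = ln(6.142e-7/0.0009950)/ln(0.0009950/0.03217) = ln(0.000617286)/ln(0.0309294) ≈ 2.1260.
Then r_8 ≈ r_7·(r_7/r_6)^p = 6.142e-7·(0.000617286)^2.1260 = 6.142e-7·1.50167e-07 ≈ 9.223e-14.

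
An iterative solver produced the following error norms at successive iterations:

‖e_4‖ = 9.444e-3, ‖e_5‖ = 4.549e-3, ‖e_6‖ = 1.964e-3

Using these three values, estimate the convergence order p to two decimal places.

p ≈ ln(‖e_6‖/‖e_5‖) / ln(‖e_5‖/‖e_4‖)
  = ln(1.964e-3/4.549e-3) / ln(4.549e-3/9.444e-3)
  = ln(0.431743) / ln(0.481681)
  = -0.83992 / -0.73047 ≈ 1.14984

1.15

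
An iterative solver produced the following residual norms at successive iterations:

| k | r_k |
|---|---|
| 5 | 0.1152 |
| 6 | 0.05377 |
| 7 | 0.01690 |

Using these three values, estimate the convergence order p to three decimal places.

1.519

p ≈ ln(r_7/r_6) / ln(r_6/r_5)
  = ln(0.01690/0.05377) / ln(0.05377/0.1152)
  = ln(0.314302) / ln(0.466753)
  = -1.157401 / -0.761955 ≈ 1.518989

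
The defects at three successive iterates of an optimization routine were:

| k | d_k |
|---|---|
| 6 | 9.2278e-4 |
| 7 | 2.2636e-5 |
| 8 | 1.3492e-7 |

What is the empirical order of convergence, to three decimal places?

p ≈ ln(d_8/d_7) / ln(d_7/d_6)
  = ln(1.3492e-7/2.2636e-5) / ln(2.2636e-5/9.2278e-4)
  = ln(0.00596042) / ln(0.0245302)
  = -5.122614 / -3.707850 ≈ 1.381559

1.382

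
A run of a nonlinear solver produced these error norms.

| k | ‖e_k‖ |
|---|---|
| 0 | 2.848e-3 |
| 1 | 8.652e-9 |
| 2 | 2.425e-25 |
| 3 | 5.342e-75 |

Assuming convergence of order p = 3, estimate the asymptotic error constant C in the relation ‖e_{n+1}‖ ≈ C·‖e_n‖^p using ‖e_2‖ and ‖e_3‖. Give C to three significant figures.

0.375

C ≈ ‖e_3‖ / ‖e_2‖^3
  = 5.342e-75 / (2.425e-25)^3
  = 5.342e-75 / 1.42605e-74 ≈ 0.3746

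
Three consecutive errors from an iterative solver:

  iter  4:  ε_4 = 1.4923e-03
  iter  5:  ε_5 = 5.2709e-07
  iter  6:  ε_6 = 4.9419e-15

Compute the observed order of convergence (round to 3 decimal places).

p ≈ ln(ε_6/ε_5) / ln(ε_5/ε_4)
  = ln(4.9419e-15/5.2709e-07) / ln(5.2709e-07/1.4923e-03)
  = ln(9.37582e-09) / ln(0.000353206)
  = -18.485132 / -7.948459 ≈ 2.325625

2.326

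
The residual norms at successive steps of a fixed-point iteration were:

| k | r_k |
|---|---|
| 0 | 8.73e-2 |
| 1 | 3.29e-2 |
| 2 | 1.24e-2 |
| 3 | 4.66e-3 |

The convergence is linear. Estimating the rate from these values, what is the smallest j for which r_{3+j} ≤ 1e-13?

26

Rate ρ ≈ r_3/r_2 = 4.66e-3/1.24e-2 = 0.3758.
After j more steps, r_{3+j} ≈ 4.66e-3·ρ^j; need ρ^j ≤ 1e-13/4.66e-3 = 2.14592e-11.
j ≥ ln(2.14592e-11)/ln(0.3758) = -24.5649/-0.97870 = 25.100.
So 26 more iterations are needed.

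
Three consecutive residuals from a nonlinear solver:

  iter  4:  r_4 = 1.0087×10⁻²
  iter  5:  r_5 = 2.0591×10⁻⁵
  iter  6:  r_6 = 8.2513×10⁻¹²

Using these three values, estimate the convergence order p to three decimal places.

p ≈ ln(r_6/r_5) / ln(r_5/r_4)
  = ln(8.2513×10⁻¹²/2.0591×10⁻⁵) / ln(2.0591×10⁻⁵/1.0087×10⁻²)
  = ln(4.00724e-07) / ln(0.00204134)
  = -14.729993 / -6.194149 ≈ 2.378050

2.378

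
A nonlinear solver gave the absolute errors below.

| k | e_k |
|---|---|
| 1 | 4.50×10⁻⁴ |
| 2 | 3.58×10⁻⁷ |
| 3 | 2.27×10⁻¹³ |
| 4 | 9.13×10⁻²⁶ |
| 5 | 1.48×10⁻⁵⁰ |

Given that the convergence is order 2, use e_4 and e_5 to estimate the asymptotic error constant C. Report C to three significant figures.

1.78

C ≈ e_5 / e_4^2
  = 1.48×10⁻⁵⁰ / (9.13×10⁻²⁶)^2
  = 1.48×10⁻⁵⁰ / 8.33569e-51 ≈ 1.7755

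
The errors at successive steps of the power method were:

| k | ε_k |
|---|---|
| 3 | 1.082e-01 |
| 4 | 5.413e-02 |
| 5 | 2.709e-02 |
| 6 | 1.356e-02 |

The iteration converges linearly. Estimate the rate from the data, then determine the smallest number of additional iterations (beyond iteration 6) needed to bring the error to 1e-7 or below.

18

Rate ρ ≈ ε_6/ε_5 = 1.356e-02/2.709e-02 = 0.5006.
After j more steps, ε_{6+j} ≈ 1.356e-02·ρ^j; need ρ^j ≤ 1e-7/1.356e-02 = 7.37463e-06.
j ≥ ln(7.37463e-06)/ln(0.5006) = -11.8175/-0.69195 = 17.079.
So 18 more iterations are needed.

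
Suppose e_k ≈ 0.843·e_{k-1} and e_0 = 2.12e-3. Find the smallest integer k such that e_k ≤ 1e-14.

153

After k steps, e_k ≈ 2.12e-3·0.843^k.
Need 0.843^k ≤ 1e-14/2.12e-3 = 4.71698e-12.
k ≥ ln(4.71698e-12)/ln(0.843) = -26.0799/-0.17079 = 152.702.
Smallest integer k = 153.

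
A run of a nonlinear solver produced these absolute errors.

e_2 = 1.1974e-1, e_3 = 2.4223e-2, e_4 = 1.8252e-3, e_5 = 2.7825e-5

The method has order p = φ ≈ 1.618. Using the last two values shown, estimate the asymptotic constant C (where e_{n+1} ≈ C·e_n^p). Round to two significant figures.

C ≈ e_5 / e_4^1.618
  = 2.7825e-5 / (1.8252e-3)^1.618
  = 2.7825e-5 / 3.7051e-05 ≈ 0.75099

0.75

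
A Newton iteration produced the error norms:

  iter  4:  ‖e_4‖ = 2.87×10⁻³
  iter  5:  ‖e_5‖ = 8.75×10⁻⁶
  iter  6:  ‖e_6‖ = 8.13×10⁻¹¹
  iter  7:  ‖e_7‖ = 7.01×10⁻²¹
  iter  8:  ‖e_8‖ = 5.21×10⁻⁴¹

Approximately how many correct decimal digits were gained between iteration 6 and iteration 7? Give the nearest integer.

Digits gained ≈ log₁₀(‖e_6‖/‖e_7‖) = log₁₀(8.13×10⁻¹¹/7.01×10⁻²¹) = log₁₀(1.15977e+10) ≈ 10.064.

10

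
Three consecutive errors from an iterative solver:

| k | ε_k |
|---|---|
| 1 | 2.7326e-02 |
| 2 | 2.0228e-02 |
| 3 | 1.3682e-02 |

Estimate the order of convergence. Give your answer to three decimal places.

p ≈ ln(ε_3/ε_2) / ln(ε_2/ε_1)
  = ln(1.3682e-02/2.0228e-02) / ln(2.0228e-02/2.7326e-02)
  = ln(0.676389) / ln(0.740247)
  = -0.390987 / -0.300771 ≈ 1.299949

1.300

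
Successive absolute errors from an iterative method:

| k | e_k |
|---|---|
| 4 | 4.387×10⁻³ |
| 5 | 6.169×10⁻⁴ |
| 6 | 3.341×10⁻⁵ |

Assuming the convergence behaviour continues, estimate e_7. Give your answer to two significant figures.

4.4e-7

First estimate the order: p ≈ ln(e_6/e_5) / ln(e_5/e_4) = ln(3.341×10⁻⁵/6.169×10⁻⁴)/ln(6.169×10⁻⁴/4.387×10⁻³) = ln(0.0541579)/ln(0.14062) ≈ 1.4864.
Then e_7 ≈ e_6·(e_6/e_5)^p = 3.341×10⁻⁵·(0.0541579)^1.4864 = 3.341×10⁻⁵·0.0131134 ≈ 4.381e-07.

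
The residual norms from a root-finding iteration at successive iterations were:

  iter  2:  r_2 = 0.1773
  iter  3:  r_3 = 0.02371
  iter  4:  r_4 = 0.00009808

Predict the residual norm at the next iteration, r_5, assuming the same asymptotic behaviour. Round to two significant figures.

First estimate the order: p ≈ ln(r_4/r_3) / ln(r_3/r_2) = ln(0.00009808/0.02371)/ln(0.02371/0.1773) = ln(0.00413665)/ln(0.133728) ≈ 2.7276.
Then r_5 ≈ r_4·(r_4/r_3)^p = 0.00009808·(0.00413665)^2.7276 = 0.00009808·3.15625e-07 ≈ 3.096e-11.

3.1e-11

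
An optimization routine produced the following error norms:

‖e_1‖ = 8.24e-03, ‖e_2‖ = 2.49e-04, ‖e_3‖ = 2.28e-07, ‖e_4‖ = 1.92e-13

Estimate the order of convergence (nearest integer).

Consecutive ratios: ‖e_4‖/‖e_3‖ = 1.92e-13/2.28e-07 = 8.42105e-07, ‖e_3‖/‖e_2‖ = 2.28e-07/2.49e-04 = 0.000915663.
p ≈ ln(8.42105e-07)/ln(0.000915663) = -13.9874/-6.9959 ≈ 2.00.
So the convergence is quadratic (order 2).

2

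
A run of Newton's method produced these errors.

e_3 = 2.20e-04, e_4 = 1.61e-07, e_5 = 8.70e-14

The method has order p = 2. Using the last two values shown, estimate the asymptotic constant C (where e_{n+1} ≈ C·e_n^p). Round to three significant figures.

C ≈ e_5 / e_4^2
  = 8.70e-14 / (1.61e-07)^2
  = 8.70e-14 / 2.5921e-14 ≈ 3.3564

3.36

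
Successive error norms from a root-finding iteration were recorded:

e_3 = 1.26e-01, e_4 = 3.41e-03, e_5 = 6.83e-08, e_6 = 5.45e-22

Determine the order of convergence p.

Consecutive ratios: e_6/e_5 = 5.45e-22/6.83e-08 = 7.9795e-15, e_5/e_4 = 6.83e-08/3.41e-03 = 2.00293e-05.
p ≈ ln(7.9795e-15)/ln(2.00293e-05) = -32.4619/-10.8183 ≈ 3.00.
So the convergence is cubic (order 3).

3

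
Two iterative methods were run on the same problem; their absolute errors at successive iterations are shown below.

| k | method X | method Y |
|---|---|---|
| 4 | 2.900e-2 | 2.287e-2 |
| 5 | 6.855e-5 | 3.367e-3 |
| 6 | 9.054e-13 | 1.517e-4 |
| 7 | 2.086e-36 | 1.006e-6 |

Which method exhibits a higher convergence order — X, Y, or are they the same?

Method X: p ≈ ln(2.086e-36/9.054e-13)/ln(9.054e-13/6.855e-5) ≈ 3.00.
Method Y: p ≈ ln(1.006e-6/1.517e-4)/ln(1.517e-4/3.367e-3) ≈ 1.62.
Method X has the higher order (≈3.0 vs ≈1.6).

X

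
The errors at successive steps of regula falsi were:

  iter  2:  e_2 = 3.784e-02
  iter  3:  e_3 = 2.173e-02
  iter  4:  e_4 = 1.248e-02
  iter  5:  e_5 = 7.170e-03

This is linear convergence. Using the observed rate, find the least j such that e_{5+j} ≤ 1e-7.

21

Rate ρ ≈ e_5/e_4 = 7.170e-03/1.248e-02 = 0.5745.
After j more steps, e_{5+j} ≈ 7.170e-03·ρ^j; need ρ^j ≤ 1e-7/7.170e-03 = 1.3947e-05.
j ≥ ln(1.3947e-05)/ln(0.5745) = -11.1802/-0.55426 = 20.171.
So 21 more iterations are needed.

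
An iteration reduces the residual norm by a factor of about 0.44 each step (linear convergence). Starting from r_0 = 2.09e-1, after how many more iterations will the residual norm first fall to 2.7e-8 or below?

20

After k steps, r_k ≈ 2.09e-1·0.44^k.
Need 0.44^k ≤ 2.7e-8/2.09e-1 = 1.29187e-07.
k ≥ ln(1.29187e-07)/ln(0.44) = -15.8620/-0.82098 = 19.321.
Smallest integer k = 20.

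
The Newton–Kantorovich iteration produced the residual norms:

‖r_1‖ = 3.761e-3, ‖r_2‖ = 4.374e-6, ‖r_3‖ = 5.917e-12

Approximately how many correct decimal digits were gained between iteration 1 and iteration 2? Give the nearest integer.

Digits gained ≈ log₁₀(‖r_1‖/‖r_2‖) = log₁₀(3.761e-3/4.374e-6) = log₁₀(859.854) ≈ 2.934.

3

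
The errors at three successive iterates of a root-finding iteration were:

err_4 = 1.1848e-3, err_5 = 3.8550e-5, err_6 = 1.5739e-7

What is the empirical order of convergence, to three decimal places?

p ≈ ln(err_6/err_5) / ln(err_5/err_4)
  = ln(1.5739e-7/3.8550e-5) / ln(3.8550e-5/1.1848e-3)
  = ln(0.00408275) / ln(0.0325371)
  = -5.500984 / -3.425374 ≈ 1.605951

1.606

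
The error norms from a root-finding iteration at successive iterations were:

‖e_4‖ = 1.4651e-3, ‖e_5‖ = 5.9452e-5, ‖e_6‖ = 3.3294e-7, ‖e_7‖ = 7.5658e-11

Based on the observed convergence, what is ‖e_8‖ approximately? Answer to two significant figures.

9.6e-17

First estimate the order: p ≈ ln(‖e_7‖/‖e_6‖) / ln(‖e_6‖/‖e_5‖) = ln(7.5658e-11/3.3294e-7)/ln(3.3294e-7/5.9452e-5) = ln(0.000227242)/ln(0.00560015) ≈ 1.6180.
Then ‖e_8‖ ≈ ‖e_7‖·(‖e_7‖/‖e_6‖)^p = 7.5658e-11·(0.000227242)^1.6180 = 7.5658e-11·1.27291e-06 ≈ 9.631e-17.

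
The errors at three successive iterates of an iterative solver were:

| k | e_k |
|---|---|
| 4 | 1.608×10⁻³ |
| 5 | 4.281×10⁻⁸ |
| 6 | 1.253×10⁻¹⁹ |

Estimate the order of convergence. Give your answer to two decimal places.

p ≈ ln(e_6/e_5) / ln(e_5/e_4)
  = ln(1.253×10⁻¹⁹/4.281×10⁻⁸) / ln(4.281×10⁻⁸/1.608×10⁻³)
  = ln(2.92689e-12) / ln(2.66231e-05)
  = -26.55708 / -10.53373 ≈ 2.52115

2.52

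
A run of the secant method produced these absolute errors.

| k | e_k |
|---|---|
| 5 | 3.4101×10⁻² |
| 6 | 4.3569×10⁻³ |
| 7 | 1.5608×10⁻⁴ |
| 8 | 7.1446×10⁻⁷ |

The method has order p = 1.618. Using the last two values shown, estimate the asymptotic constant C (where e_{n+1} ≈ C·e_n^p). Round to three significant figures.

C ≈ e_8 / e_7^1.618
  = 7.1446×10⁻⁷ / (1.5608×10⁻⁴)^1.618
  = 7.1446×10⁻⁷ / 6.93164e-07 ≈ 1.0307

1.03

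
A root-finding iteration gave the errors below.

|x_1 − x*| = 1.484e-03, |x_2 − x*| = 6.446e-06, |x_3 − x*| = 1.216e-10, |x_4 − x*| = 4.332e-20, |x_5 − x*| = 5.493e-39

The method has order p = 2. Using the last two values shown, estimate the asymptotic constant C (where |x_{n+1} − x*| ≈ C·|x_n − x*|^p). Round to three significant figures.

C ≈ |x_5 − x*| / |x_4 − x*|^2
  = 5.493e-39 / (4.332e-20)^2
  = 5.493e-39 / 1.87662e-39 ≈ 2.9271

2.93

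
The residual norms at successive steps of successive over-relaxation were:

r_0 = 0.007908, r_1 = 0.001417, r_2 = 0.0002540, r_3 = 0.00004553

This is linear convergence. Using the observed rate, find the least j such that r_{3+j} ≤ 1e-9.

7

Rate ρ ≈ r_3/r_2 = 0.00004553/0.0002540 = 0.1793.
After j more steps, r_{3+j} ≈ 0.00004553·ρ^j; need ρ^j ≤ 1e-9/0.00004553 = 2.19635e-05.
j ≥ ln(2.19635e-05)/ln(0.1793) = -10.7261/-1.71869 = 6.241.
So 7 more iterations are needed.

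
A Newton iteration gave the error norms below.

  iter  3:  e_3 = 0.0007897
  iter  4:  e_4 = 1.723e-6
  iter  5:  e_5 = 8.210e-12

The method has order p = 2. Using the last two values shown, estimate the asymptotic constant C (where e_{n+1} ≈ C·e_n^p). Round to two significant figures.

C ≈ e_5 / e_4^2
  = 8.210e-12 / (1.723e-6)^2
  = 8.210e-12 / 2.96873e-12 ≈ 2.7655

2.8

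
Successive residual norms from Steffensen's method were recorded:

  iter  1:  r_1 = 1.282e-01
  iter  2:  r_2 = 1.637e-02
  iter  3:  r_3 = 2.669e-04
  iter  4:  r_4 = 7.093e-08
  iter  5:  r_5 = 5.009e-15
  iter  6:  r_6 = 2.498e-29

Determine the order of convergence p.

Consecutive ratios: r_6/r_5 = 2.498e-29/5.009e-15 = 4.98702e-15, r_5/r_4 = 5.009e-15/7.093e-08 = 7.06189e-08.
p ≈ ln(4.98702e-15)/ln(7.06189e-08) = -32.9319/-16.4660 ≈ 2.00.
So the convergence is quadratic (order 2).

2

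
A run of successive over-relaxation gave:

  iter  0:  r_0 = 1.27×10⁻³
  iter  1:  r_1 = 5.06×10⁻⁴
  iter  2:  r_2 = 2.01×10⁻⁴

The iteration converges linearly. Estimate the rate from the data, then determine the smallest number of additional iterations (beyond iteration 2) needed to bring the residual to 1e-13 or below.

24

Rate ρ ≈ r_2/r_1 = 2.01×10⁻⁴/5.06×10⁻⁴ = 0.3972.
After j more steps, r_{2+j} ≈ 2.01×10⁻⁴·ρ^j; need ρ^j ≤ 1e-13/2.01×10⁻⁴ = 4.97512e-10.
j ≥ ln(4.97512e-10)/ln(0.3972) = -21.4214/-0.92332 = 23.200.
So 24 more iterations are needed.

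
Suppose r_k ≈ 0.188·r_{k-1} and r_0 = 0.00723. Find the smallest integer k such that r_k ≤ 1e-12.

After k steps, r_k ≈ 0.00723·0.188^k.
Need 0.188^k ≤ 1e-12/0.00723 = 1.38313e-10.
k ≥ ln(1.38313e-10)/ln(0.188) = -22.7015/-1.67131 = 13.583.
Smallest integer k = 14.

14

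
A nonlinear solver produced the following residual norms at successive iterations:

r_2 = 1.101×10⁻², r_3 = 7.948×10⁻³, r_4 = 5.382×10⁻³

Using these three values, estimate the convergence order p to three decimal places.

p ≈ ln(r_4/r_3) / ln(r_3/r_2)
  = ln(5.382×10⁻³/7.948×10⁻³) / ln(7.948×10⁻³/1.101×10⁻²)
  = ln(0.677151) / ln(0.721889)
  = -0.389861 / -0.325884 ≈ 1.196318

1.196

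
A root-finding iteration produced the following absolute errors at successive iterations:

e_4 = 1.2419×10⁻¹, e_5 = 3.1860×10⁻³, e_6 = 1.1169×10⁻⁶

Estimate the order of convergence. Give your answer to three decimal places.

2.172

p ≈ ln(e_6/e_5) / ln(e_5/e_4)
  = ln(1.1169×10⁻⁶/3.1860×10⁻³) / ln(3.1860×10⁻³/1.2419×10⁻¹)
  = ln(0.000350565) / ln(0.0256542)
  = -7.955964 / -3.663048 ≈ 2.171952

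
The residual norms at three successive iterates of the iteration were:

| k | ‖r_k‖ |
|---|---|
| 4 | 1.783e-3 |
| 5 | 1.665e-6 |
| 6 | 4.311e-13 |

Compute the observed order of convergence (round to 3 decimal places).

2.174

p ≈ ln(‖r_6‖/‖r_5‖) / ln(‖r_5‖/‖r_4‖)
  = ln(4.311e-13/1.665e-6) / ln(1.665e-6/1.783e-3)
  = ln(2.58919e-07) / ln(0.000933819)
  = -15.166751 / -6.976228 ≈ 2.174062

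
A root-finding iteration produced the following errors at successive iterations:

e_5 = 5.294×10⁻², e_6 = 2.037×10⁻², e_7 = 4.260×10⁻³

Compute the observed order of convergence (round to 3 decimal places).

1.638

p ≈ ln(e_7/e_6) / ln(e_6/e_5)
  = ln(4.260×10⁻³/2.037×10⁻²) / ln(2.037×10⁻²/5.294×10⁻²)
  = ln(0.209131) / ln(0.384775)
  = -1.564794 / -0.955097 ≈ 1.638361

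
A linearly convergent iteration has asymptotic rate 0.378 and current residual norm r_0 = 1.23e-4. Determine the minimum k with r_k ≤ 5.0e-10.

13

After k steps, r_k ≈ 1.23e-4·0.378^k.
Need 0.378^k ≤ 5.0e-10/1.23e-4 = 4.06504e-06.
k ≥ ln(4.06504e-06)/ln(0.378) = -12.4131/-0.97286 = 12.759.
Smallest integer k = 13.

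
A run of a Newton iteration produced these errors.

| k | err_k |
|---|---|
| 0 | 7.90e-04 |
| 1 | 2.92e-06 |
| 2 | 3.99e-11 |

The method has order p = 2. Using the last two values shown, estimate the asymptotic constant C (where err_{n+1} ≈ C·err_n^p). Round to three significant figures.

4.68

C ≈ err_2 / err_1^2
  = 3.99e-11 / (2.92e-06)^2
  = 3.99e-11 / 8.5264e-12 ≈ 4.6796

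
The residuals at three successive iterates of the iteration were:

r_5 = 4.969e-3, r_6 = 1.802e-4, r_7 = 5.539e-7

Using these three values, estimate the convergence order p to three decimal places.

1.744

p ≈ ln(r_7/r_6) / ln(r_6/r_5)
  = ln(5.539e-7/1.802e-4) / ln(1.802e-4/4.969e-3)
  = ln(0.00307381) / ln(0.0362648)
  = -5.784837 / -3.316908 ≈ 1.744045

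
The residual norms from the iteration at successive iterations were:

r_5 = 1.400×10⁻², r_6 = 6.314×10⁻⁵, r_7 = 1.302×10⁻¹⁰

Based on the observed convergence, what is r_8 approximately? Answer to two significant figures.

First estimate the order: p ≈ ln(r_7/r_6) / ln(r_6/r_5) = ln(1.302×10⁻¹⁰/6.314×10⁻⁵)/ln(6.314×10⁻⁵/1.400×10⁻²) = ln(2.06208e-06)/ln(0.00451) ≈ 2.4238.
Then r_8 ≈ r_7·(r_7/r_6)^p = 1.302×10⁻¹⁰·(2.06208e-06)^2.4238 = 1.302×10⁻¹⁰·1.65582e-14 ≈ 2.156e-24.

2.2e-24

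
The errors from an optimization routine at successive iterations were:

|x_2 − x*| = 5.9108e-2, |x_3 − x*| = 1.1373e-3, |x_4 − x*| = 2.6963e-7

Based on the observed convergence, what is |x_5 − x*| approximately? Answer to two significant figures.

5.9e-15

First estimate the order: p ≈ ln(|x_4 − x*|/|x_3 − x*|) / ln(|x_3 − x*|/|x_2 − x*|) = ln(2.6963e-7/1.1373e-3)/ln(1.1373e-3/5.9108e-2) = ln(0.000237079)/ln(0.0192411) ≈ 2.1128.
Then |x_5 − x*| ≈ |x_4 − x*|·(|x_4 − x*|/|x_3 − x*|)^p = 2.6963e-7·(0.000237079)^2.1128 = 2.6963e-7·2.19217e-08 ≈ 5.911e-15.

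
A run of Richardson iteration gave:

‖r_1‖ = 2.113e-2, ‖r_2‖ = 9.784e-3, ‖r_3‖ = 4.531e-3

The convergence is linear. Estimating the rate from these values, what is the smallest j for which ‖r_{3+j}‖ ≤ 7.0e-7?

Rate ρ ≈ ‖r_3‖/‖r_2‖ = 4.531e-3/9.784e-3 = 0.4631.
After j more steps, ‖r_{3+j}‖ ≈ 4.531e-3·ρ^j; need ρ^j ≤ 7.0e-7/4.531e-3 = 0.000154491.
j ≥ ln(0.000154491)/ln(0.4631) = -8.7754/-0.76981 = 11.399.
So 12 more iterations are needed.

12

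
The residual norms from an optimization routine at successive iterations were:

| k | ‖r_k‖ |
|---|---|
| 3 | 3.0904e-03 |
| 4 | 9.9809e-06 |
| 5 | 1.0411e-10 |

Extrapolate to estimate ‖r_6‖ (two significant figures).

First estimate the order: p ≈ ln(‖r_5‖/‖r_4‖) / ln(‖r_4‖/‖r_3‖) = ln(1.0411e-10/9.9809e-06)/ln(9.9809e-06/3.0904e-03) = ln(1.04309e-05)/ln(0.00322965) ≈ 2.0000.
Then ‖r_6‖ ≈ ‖r_5‖·(‖r_5‖/‖r_4‖)^p = 1.0411e-10·(1.04309e-05)^2.0000 = 1.0411e-10·1.08804e-10 ≈ 1.133e-20.

1.1e-20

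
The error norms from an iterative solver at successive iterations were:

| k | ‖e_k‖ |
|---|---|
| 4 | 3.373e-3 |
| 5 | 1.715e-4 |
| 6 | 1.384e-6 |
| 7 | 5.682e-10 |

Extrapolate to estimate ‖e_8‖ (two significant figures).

1.9e-15

First estimate the order: p ≈ ln(‖e_7‖/‖e_6‖) / ln(‖e_6‖/‖e_5‖) = ln(5.682e-10/1.384e-6)/ln(1.384e-6/1.715e-4) = ln(0.000410549)/ln(0.00806997) ≈ 1.6180.
Then ‖e_8‖ ≈ ‖e_7‖·(‖e_7‖/‖e_6‖)^p = 5.682e-10·(0.000410549)^1.6180 = 5.682e-10·3.31455e-06 ≈ 1.883e-15.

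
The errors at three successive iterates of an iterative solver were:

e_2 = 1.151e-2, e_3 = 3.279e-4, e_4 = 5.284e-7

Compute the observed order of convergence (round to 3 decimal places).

1.807

p ≈ ln(e_4/e_3) / ln(e_3/e_2)
  = ln(5.284e-7/3.279e-4) / ln(3.279e-4/1.151e-2)
  = ln(0.00161147) / ln(0.0284883)
  = -6.430608 / -3.558262 ≈ 1.807233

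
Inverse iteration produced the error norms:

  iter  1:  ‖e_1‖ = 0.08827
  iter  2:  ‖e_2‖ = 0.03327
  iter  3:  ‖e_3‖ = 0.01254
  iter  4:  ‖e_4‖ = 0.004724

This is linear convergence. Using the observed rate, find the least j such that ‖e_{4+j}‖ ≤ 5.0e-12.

22

Rate ρ ≈ ‖e_4‖/‖e_3‖ = 0.004724/0.01254 = 0.3767.
After j more steps, ‖e_{4+j}‖ ≈ 0.004724·ρ^j; need ρ^j ≤ 5.0e-12/0.004724 = 1.05843e-09.
j ≥ ln(1.05843e-09)/ln(0.3767) = -20.6665/-0.97631 = 21.168.
So 22 more iterations are needed.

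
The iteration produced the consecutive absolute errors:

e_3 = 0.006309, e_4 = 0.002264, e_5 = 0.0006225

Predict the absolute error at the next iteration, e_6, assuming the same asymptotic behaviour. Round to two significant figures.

First estimate the order: p ≈ ln(e_5/e_4) / ln(e_4/e_3) = ln(0.0006225/0.002264)/ln(0.002264/0.006309) = ln(0.274956)/ln(0.358852) ≈ 1.2598.
Then e_6 ≈ e_5·(e_5/e_4)^p = 0.0006225·(0.274956)^1.2598 = 0.0006225·0.1966 ≈ 0.0001224.

1.2e-4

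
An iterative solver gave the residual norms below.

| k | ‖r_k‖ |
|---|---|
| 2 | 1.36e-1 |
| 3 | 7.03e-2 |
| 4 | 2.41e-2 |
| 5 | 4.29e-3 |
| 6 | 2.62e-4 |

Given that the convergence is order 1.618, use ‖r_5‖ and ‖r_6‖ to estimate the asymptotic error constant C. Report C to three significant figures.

1.77

C ≈ ‖r_6‖ / ‖r_5‖^1.618
  = 2.62e-4 / (4.29e-3)^1.618
  = 2.62e-4 / 0.000147678 ≈ 1.7741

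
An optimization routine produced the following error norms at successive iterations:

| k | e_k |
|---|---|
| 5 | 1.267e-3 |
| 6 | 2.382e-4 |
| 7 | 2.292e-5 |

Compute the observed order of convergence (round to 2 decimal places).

p ≈ ln(e_7/e_6) / ln(e_6/e_5)
  = ln(2.292e-5/2.382e-4) / ln(2.382e-4/1.267e-3)
  = ln(0.0962217) / ln(0.188003)
  = -2.34110 / -1.67130 ≈ 1.40077

1.40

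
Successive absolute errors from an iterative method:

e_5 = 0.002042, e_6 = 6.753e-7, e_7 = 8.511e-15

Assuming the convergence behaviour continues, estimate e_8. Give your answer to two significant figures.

First estimate the order: p ≈ ln(e_7/e_6) / ln(e_6/e_5) = ln(8.511e-15/6.753e-7)/ln(6.753e-7/0.002042) = ln(1.26033e-08)/ln(0.000330705) ≈ 2.2696.
Then e_8 ≈ e_7·(e_7/e_6)^p = 8.511e-15·(1.26033e-08)^2.2696 = 8.511e-15·1.17831e-18 ≈ 1.003e-32.

1.0e-32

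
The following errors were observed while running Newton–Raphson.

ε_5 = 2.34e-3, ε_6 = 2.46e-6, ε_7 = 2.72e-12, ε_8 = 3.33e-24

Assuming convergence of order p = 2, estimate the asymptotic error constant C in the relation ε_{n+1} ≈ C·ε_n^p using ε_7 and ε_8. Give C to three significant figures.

0.450

C ≈ ε_8 / ε_7^2
  = 3.33e-24 / (2.72e-12)^2
  = 3.33e-24 / 7.3984e-24 ≈ 0.4501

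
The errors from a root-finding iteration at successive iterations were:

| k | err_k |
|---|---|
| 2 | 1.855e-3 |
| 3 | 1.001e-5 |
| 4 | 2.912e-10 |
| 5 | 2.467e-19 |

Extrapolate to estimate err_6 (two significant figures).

1.8e-37

First estimate the order: p ≈ ln(err_5/err_4) / ln(err_4/err_3) = ln(2.467e-19/2.912e-10)/ln(2.912e-10/1.001e-5) = ln(8.47184e-10)/ln(2.90909e-05) ≈ 1.9999.
Then err_6 ≈ err_5·(err_5/err_4)^p = 2.467e-19·(8.47184e-10)^1.9999 = 2.467e-19·7.19222e-19 ≈ 1.774e-37.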